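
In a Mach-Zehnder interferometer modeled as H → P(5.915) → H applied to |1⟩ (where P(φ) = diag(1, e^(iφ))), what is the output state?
(0.03351 + 0.18i)|0⟩ + (0.9665 - 0.18i)|1⟩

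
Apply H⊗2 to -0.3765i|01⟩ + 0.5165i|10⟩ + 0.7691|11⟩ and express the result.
(0.3846 + 0.07i)|00⟩ + (-0.3846 + 0.4465i)|01⟩ + (-0.3846 - 0.4465i)|10⟩ + (0.3846 - 0.07i)|11⟩

H⊗2 gives amp(|y⟩) = (1/2) Σ_x (−1)^(x·y) amp(|x⟩), where x·y is the number of positions in which both x and y have a 1.
|00⟩: (-0.3765i + 0.5165i + 0.7691)/2 = (0.3846 + 0.07i)
|01⟩: (0.3765i + 0.5165i - 0.7691)/2 = (-0.3846 + 0.4465i)
|10⟩: (-0.3765i - 0.5165i - 0.7691)/2 = (-0.3846 - 0.4465i)
|11⟩: (0.3765i - 0.5165i + 0.7691)/2 = (0.3846 - 0.07i)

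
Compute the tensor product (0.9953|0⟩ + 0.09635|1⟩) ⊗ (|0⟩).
0.9953|00⟩ + 0.09635|10⟩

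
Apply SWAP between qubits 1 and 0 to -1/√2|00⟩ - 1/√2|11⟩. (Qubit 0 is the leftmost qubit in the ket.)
-1/√2|00⟩ - 1/√2|11⟩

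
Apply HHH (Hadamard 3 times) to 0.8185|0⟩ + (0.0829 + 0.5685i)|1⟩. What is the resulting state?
(0.6374 + 0.402i)|0⟩ + (0.5201 - 0.402i)|1⟩

H² = I, so H^3 = H: a single Hadamard. With (a, b) = (0.8185, (0.0829 + 0.5685i)), H gives ((a + b)/√2, (a − b)/√2) = ((0.6374 + 0.402i), (0.5201 - 0.402i)).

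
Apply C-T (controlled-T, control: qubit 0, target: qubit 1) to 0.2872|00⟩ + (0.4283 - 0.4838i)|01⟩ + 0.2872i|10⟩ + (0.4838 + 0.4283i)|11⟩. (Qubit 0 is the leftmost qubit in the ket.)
0.2872|00⟩ + (0.4283 - 0.4838i)|01⟩ + 0.2872i|10⟩ + (0.03924 + 0.645i)|11⟩

C-T leaves the control-|0⟩ kets |00⟩, |01⟩ unchanged and applies T to qubit 1 on the control-|1⟩ pair (|10⟩, |11⟩).
T = [[1, 0], [0, (1/√2 + (1/√2)i)]].
With a = amp(|10⟩) = 0.2872i and b = amp(|11⟩) = (0.4838 + 0.4283i):
new amp(|10⟩) = (1)·a = 0.2872i
new amp(|11⟩) = (1/√2 + (1/√2)i)·b = (0.03924 + 0.645i)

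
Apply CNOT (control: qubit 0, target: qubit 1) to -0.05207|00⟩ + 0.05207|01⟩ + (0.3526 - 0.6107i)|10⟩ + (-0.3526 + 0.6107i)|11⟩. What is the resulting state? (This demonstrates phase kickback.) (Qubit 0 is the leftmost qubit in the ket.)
-0.05207|00⟩ + 0.05207|01⟩ + (-0.3526 + 0.6107i)|10⟩ + (0.3526 - 0.6107i)|11⟩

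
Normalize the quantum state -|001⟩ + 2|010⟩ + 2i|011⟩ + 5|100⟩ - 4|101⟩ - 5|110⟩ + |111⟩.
-0.1147|001⟩ + 0.2294|010⟩ + 0.2294i|011⟩ + 0.5735|100⟩ - 0.4588|101⟩ - 0.5735|110⟩ + 0.1147|111⟩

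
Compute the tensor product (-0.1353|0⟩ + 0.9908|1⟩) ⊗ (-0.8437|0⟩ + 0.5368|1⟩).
0.1142|00⟩ - 0.07263|01⟩ - 0.8359|10⟩ + 0.5319|11⟩

amp(|b₁b₂…⟩) = product of the factor amplitudes for bits b₁, b₂, …; only kets whose every factor amplitude is nonzero survive.
|00⟩: (-0.1353)(-0.8437) = 0.1142
|01⟩: (-0.1353)(0.5368) = -0.07263
|10⟩: (0.9908)(-0.8437) = -0.8359
|11⟩: (0.9908)(0.5368) = 0.5319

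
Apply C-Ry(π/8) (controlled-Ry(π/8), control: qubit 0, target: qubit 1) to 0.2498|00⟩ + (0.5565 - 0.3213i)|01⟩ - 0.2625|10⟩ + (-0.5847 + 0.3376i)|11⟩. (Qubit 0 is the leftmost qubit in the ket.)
0.2498|00⟩ + (0.5565 - 0.3213i)|01⟩ + (-0.1434 - 0.06586i)|10⟩ + (-0.6247 + 0.3311i)|11⟩

C-Ry(π/8) leaves the control-|0⟩ kets |00⟩, |01⟩ unchanged and applies Ry(π/8) to qubit 1 on the control-|1⟩ pair (|10⟩, |11⟩).
Ry(π/8) = [[cos(θ/2), −sin(θ/2)], [sin(θ/2), cos(θ/2)]]; θ = π/8, cos(θ/2) ≈ 0.980785, sin(θ/2) ≈ 0.19509.
With a = amp(|10⟩) = -0.2625 and b = amp(|11⟩) = (-0.5847 + 0.3376i):
new amp(|10⟩) = (0.980785)·a + (-0.19509)·b = (-0.1434 - 0.06586i)
new amp(|11⟩) = (0.19509)·a + (0.980785)·b = (-0.6247 + 0.3311i)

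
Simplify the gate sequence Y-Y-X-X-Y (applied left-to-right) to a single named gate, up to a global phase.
Y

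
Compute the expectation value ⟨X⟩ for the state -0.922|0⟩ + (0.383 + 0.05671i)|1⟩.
-0.7063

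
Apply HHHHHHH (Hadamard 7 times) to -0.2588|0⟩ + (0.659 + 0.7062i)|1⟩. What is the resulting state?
(0.283 + 0.4994i)|0⟩ + (-0.649 - 0.4994i)|1⟩

H² = I, so H^7 = H: a single Hadamard. With (a, b) = (-0.2588, (0.659 + 0.7062i)), H gives ((a + b)/√2, (a − b)/√2) = ((0.283 + 0.4994i), (-0.649 - 0.4994i)).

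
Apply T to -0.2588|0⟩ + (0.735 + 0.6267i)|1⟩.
-0.2588|0⟩ + (0.07658 + 0.9629i)|1⟩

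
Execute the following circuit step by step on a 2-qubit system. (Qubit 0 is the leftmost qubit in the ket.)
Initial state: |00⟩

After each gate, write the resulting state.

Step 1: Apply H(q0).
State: 1/√2|00⟩ + 1/√2|10⟩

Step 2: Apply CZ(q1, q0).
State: 1/√2|00⟩ + 1/√2|10⟩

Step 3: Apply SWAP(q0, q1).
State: 1/√2|00⟩ + 1/√2|01⟩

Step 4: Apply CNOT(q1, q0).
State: 1/√2|00⟩ + 1/√2|11⟩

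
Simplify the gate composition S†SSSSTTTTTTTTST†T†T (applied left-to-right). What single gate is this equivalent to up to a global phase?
T†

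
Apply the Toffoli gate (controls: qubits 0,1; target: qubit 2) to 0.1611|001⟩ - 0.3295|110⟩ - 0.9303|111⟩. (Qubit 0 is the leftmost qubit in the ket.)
0.1611|001⟩ - 0.9303|110⟩ - 0.3295|111⟩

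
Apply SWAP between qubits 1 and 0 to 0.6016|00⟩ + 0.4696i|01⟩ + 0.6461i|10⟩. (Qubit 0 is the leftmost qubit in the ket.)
0.6016|00⟩ + 0.6461i|01⟩ + 0.4696i|10⟩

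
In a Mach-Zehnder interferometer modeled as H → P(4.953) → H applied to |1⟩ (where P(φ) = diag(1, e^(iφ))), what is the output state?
(0.3809 + 0.4856i)|0⟩ + (0.6191 - 0.4856i)|1⟩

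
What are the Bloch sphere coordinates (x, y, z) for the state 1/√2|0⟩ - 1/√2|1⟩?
(-1, 0, 0)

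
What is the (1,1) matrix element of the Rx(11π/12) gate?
0.1305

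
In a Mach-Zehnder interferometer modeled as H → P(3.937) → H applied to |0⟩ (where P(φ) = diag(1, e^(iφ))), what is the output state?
(0.15 - 0.3571i)|0⟩ + (0.85 + 0.3571i)|1⟩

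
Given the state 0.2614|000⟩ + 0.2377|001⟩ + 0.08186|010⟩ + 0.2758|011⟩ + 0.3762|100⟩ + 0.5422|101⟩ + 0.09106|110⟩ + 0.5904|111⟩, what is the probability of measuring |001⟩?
0.0565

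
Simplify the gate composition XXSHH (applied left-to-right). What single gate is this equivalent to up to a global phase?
S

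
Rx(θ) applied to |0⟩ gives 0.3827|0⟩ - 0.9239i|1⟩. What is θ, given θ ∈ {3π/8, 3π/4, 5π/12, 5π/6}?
3π/4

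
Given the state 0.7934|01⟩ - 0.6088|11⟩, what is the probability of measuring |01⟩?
0.6295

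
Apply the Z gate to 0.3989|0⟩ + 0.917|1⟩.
0.3989|0⟩ - 0.917|1⟩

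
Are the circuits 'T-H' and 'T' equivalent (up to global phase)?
No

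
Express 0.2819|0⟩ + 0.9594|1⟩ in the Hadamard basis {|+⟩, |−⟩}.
0.8777|+⟩ - 0.4791|−⟩

With |ψ⟩ = α|0⟩ + β|1⟩, the Hadamard-basis coefficients are ⟨+|ψ⟩ = (α + β)/√2 and ⟨−|ψ⟩ = (α − β)/√2.
Here α = 0.2819, β = 0.9594: (α + β)/√2 = 0.8777, (α − β)/√2 = -0.4791.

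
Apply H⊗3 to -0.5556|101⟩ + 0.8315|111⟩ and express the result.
0.09755|000⟩ - 0.09755|001⟩ - 0.4904|010⟩ + 0.4904|011⟩ - 0.09755|100⟩ + 0.09755|101⟩ + 0.4904|110⟩ - 0.4904|111⟩

H⊗3 gives amp(|y⟩) = (1/2√2) Σ_x (−1)^(x·y) amp(|x⟩), where x·y is the number of positions in which both x and y have a 1.
|000⟩: (-0.5556 + 0.8315)/(2√2) = 0.09755
|001⟩: (0.5556 - 0.8315)/(2√2) = -0.09755
|010⟩: (-0.5556 - 0.8315)/(2√2) = -0.4904
|011⟩: (0.5556 + 0.8315)/(2√2) = 0.4904
|100⟩: (0.5556 - 0.8315)/(2√2) = -0.09755
|101⟩: (-0.5556 + 0.8315)/(2√2) = 0.09755
|110⟩: (0.5556 + 0.8315)/(2√2) = 0.4904
|111⟩: (-0.5556 - 0.8315)/(2√2) = -0.4904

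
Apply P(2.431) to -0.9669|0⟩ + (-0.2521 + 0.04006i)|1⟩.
-0.9669|0⟩ + (0.165 - 0.1948i)|1⟩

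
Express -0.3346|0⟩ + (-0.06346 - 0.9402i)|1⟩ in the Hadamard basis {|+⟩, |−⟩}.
(-0.2815 - 0.6648i)|+⟩ + (-0.1917 + 0.6648i)|−⟩

With |ψ⟩ = α|0⟩ + β|1⟩, the Hadamard-basis coefficients are ⟨+|ψ⟩ = (α + β)/√2 and ⟨−|ψ⟩ = (α − β)/√2.
Here α = -0.3346, β = (-0.06346 - 0.9402i): (α + β)/√2 = (-0.2815 - 0.6648i), (α − β)/√2 = (-0.1917 + 0.6648i).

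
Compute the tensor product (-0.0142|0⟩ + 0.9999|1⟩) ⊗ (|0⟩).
-0.0142|00⟩ + 0.9999|10⟩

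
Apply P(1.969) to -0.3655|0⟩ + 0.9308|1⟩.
-0.3655|0⟩ + (-0.3609 + 0.858i)|1⟩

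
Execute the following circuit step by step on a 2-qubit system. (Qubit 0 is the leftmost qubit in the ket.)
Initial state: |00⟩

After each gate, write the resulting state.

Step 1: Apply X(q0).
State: |10⟩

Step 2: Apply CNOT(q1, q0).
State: |10⟩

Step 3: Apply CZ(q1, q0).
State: |10⟩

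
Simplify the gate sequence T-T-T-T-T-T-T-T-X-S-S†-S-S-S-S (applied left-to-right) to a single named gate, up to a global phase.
X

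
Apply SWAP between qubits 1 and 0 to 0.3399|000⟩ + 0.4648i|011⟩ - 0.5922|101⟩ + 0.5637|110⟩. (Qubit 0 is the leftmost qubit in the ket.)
0.3399|000⟩ - 0.5922|011⟩ + 0.4648i|101⟩ + 0.5637|110⟩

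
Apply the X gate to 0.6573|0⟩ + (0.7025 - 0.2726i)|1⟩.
(0.7025 - 0.2726i)|0⟩ + 0.6573|1⟩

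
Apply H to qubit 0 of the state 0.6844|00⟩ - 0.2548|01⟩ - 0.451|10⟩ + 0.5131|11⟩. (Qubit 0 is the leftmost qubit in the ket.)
0.165|00⟩ + 0.1826|01⟩ + 0.8028|10⟩ - 0.543|11⟩

H on qubit 0 mixes each pair of kets that differ only in qubit 0: amplitudes (a, b) of (|…0…⟩, |…1…⟩) become ((a + b)/√2, (a − b)/√2). Kets absent from the input have amplitude 0.
(|00⟩, |10⟩): (a, b) = (0.6844, -0.451) → (0.165, 0.8028)
(|01⟩, |11⟩): (a, b) = (-0.2548, 0.5131) → (0.1826, -0.543)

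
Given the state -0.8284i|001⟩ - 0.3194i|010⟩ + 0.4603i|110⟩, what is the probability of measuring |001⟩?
0.6862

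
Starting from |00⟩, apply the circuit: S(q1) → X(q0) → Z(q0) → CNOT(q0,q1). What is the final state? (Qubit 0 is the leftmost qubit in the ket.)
-|11⟩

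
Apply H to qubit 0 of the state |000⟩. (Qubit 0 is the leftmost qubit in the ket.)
1/√2|000⟩ + 1/√2|100⟩

H on qubit 0 mixes each pair of kets that differ only in qubit 0: amplitudes (a, b) of (|…0…⟩, |…1…⟩) become ((a + b)/√2, (a − b)/√2). Kets absent from the input have amplitude 0.
(|000⟩, |100⟩): (a, b) = (1, 0) → (1/√2, 1/√2)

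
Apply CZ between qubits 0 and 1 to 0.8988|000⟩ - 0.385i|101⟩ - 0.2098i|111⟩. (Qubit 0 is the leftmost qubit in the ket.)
0.8988|000⟩ - 0.385i|101⟩ + 0.2098i|111⟩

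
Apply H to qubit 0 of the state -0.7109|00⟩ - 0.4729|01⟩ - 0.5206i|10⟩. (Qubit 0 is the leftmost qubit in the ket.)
(-0.5027 - 0.3681i)|00⟩ - 0.3344|01⟩ + (-0.5027 + 0.3681i)|10⟩ - 0.3344|11⟩

H on qubit 0 mixes each pair of kets that differ only in qubit 0: amplitudes (a, b) of (|…0…⟩, |…1…⟩) become ((a + b)/√2, (a − b)/√2). Kets absent from the input have amplitude 0.
(|00⟩, |10⟩): (a, b) = (-0.7109, -0.5206i) → ((-0.5027 - 0.3681i), (-0.5027 + 0.3681i))
(|01⟩, |11⟩): (a, b) = (-0.4729, 0) → (-0.3344, -0.3344)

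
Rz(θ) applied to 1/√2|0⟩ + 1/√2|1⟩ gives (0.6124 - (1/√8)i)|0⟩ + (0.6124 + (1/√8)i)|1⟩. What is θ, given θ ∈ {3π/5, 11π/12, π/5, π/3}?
π/3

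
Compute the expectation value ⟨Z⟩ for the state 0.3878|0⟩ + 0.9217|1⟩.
-0.6991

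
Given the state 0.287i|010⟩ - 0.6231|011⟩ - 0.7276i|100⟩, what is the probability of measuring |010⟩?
0.08237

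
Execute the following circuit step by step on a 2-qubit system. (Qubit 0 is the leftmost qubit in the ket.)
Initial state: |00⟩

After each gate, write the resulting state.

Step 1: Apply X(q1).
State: |01⟩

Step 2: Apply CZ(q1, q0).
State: |01⟩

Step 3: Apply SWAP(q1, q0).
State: |10⟩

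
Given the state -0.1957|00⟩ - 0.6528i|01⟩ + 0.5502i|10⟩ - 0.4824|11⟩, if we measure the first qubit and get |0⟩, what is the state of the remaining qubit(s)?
-0.2872|0⟩ - 0.9579i|1⟩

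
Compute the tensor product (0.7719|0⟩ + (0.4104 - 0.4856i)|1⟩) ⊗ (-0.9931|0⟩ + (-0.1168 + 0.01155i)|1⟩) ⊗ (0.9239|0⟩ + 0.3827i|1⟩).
-0.7082|000⟩ - 0.2934i|001⟩ + (-0.0833 + 0.008237i)|010⟩ + (-0.003412 - 0.0345i)|011⟩ + (-0.3766 + 0.4456i)|100⟩ + (-0.1846 - 0.156i)|101⟩ + (-0.03911 + 0.05678i)|110⟩ + (-0.02352 - 0.0162i)|111⟩

amp(|b₁b₂…⟩) = product of the factor amplitudes for bits b₁, b₂, …; only kets whose every factor amplitude is nonzero survive.
|000⟩: (0.7719)(-0.9931)(0.9239) = -0.7082
|001⟩: (0.7719)(-0.9931)(0.3827i) = -0.2934i
|010⟩: (0.7719)(-0.1168 + 0.01155i)(0.9239) = (-0.0833 + 0.008237i)
|011⟩: (0.7719)(-0.1168 + 0.01155i)(0.3827i) = (-0.003412 - 0.0345i)
|100⟩: (0.4104 - 0.4856i)(-0.9931)(0.9239) = (-0.3766 + 0.4456i)
|101⟩: (0.4104 - 0.4856i)(-0.9931)(0.3827i) = (-0.1846 - 0.156i)
|110⟩: (0.4104 - 0.4856i)(-0.1168 + 0.01155i)(0.9239) = (-0.03911 + 0.05678i)
|111⟩: (0.4104 - 0.4856i)(-0.1168 + 0.01155i)(0.3827i) = (-0.02352 - 0.0162i)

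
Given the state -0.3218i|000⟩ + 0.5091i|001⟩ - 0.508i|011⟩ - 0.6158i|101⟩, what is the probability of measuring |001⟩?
0.2592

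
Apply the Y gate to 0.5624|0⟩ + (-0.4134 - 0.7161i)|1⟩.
(-0.7161 + 0.4134i)|0⟩ + 0.5624i|1⟩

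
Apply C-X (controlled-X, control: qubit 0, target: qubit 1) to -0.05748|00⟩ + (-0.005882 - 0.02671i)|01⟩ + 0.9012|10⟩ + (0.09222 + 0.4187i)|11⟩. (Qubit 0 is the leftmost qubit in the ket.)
-0.05748|00⟩ + (-0.005882 - 0.02671i)|01⟩ + (0.09222 + 0.4187i)|10⟩ + 0.9012|11⟩

C-X leaves the control-|0⟩ kets |00⟩, |01⟩ unchanged and applies X to qubit 1 on the control-|1⟩ pair (|10⟩, |11⟩).
X = [[0, 1], [1, 0]].
With a = amp(|10⟩) = 0.9012 and b = amp(|11⟩) = (0.09222 + 0.4187i):
new amp(|10⟩) = (1)·b = (0.09222 + 0.4187i)
new amp(|11⟩) = (1)·a = 0.9012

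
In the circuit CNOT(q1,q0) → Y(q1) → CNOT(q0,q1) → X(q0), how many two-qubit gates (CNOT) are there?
2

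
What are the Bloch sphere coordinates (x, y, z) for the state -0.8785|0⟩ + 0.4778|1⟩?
(-0.8395, 0, 0.5435)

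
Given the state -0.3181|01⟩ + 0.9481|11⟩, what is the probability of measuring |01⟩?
0.1012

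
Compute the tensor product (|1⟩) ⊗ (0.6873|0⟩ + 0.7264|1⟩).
0.6873|10⟩ + 0.7264|11⟩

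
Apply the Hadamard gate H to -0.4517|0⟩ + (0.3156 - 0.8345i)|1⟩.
(-0.09624 - 0.5901i)|0⟩ + (-0.5426 + 0.5901i)|1⟩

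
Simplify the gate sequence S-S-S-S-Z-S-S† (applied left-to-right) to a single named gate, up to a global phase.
Z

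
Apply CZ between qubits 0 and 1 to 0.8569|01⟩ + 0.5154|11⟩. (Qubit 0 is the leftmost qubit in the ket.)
0.8569|01⟩ - 0.5154|11⟩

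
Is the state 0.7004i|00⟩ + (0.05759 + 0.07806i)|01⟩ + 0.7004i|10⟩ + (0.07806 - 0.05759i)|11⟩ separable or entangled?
Entangled

Writing the state as a|00⟩ + b|01⟩ + c|10⟩ + d|11⟩, it is a product state iff ad − bc = 0.
Here (a, b, c, d) = (0.7004i, (0.05759 + 0.07806i), 0.7004i, (0.07806 - 0.05759i)): ad − bc = (0.7004i)(0.07806 - 0.05759i) − (0.05759 + 0.07806i)(0.7004i) = (0.09501 + 0.01434i) ≠ 0, so the state is entangled.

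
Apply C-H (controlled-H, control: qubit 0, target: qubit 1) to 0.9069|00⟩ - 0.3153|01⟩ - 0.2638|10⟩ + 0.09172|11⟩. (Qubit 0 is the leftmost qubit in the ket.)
0.9069|00⟩ - 0.3153|01⟩ - 0.1217|10⟩ - 0.2514|11⟩

C-H leaves the control-|0⟩ kets |00⟩, |01⟩ unchanged and applies H to qubit 1 on the control-|1⟩ pair (|10⟩, |11⟩).
H = [[1/√2, 1/√2], [1/√2, -1/√2]].
With a = amp(|10⟩) = -0.2638 and b = amp(|11⟩) = 0.09172:
new amp(|10⟩) = (1/√2)·a + (1/√2)·b = -0.1217
new amp(|11⟩) = (1/√2)·a + (-1/√2)·b = -0.2514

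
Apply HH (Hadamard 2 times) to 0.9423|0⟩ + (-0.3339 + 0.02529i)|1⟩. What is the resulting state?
0.9423|0⟩ + (-0.3339 + 0.02529i)|1⟩

H² = I, so an even number of Hadamards cancels: H^2 = I and the state is unchanged.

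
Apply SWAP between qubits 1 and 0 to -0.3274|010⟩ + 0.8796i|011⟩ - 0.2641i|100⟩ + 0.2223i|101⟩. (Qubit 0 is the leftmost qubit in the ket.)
-0.2641i|010⟩ + 0.2223i|011⟩ - 0.3274|100⟩ + 0.8796i|101⟩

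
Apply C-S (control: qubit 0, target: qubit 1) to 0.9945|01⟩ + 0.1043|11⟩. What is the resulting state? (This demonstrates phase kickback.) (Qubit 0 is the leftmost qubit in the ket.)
0.9945|01⟩ + 0.1043i|11⟩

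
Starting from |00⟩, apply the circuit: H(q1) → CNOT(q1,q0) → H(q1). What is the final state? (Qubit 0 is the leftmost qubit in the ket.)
1/2|00⟩ + 1/2|01⟩ + 1/2|10⟩ - 1/2|11⟩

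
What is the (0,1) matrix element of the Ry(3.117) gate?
-0.9999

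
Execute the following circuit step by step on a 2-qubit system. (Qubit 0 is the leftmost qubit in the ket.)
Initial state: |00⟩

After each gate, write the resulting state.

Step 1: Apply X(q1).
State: |01⟩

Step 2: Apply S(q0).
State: |01⟩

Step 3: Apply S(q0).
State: |01⟩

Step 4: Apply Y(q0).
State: i|11⟩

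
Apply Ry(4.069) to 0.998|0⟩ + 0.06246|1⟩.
-0.5022|0⟩ + 0.8647|1⟩

Ry(4.069) = [[cos(θ/2), −sin(θ/2)], [sin(θ/2), cos(θ/2)]]; θ = 4.069, cos(θ/2) ≈ -0.447264, sin(θ/2) ≈ 0.894402.
With a = amp(|0⟩) = 0.998 and b = amp(|1⟩) = 0.06246:
new amp(|0⟩) = (-0.447264)·a + (-0.894402)·b = -0.5022
new amp(|1⟩) = (0.894402)·a + (-0.447264)·b = 0.8647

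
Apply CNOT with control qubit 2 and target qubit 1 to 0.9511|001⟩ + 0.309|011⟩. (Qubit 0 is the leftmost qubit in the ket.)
0.309|001⟩ + 0.9511|011⟩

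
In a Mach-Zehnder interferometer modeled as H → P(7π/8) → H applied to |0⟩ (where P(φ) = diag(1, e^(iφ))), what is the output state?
(0.03806 + 0.1913i)|0⟩ + (0.9619 - 0.1913i)|1⟩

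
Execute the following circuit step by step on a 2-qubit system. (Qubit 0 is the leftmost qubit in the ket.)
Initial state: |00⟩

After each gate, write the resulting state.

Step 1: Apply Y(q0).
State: i|10⟩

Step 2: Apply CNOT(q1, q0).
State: i|10⟩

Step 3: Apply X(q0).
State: i|00⟩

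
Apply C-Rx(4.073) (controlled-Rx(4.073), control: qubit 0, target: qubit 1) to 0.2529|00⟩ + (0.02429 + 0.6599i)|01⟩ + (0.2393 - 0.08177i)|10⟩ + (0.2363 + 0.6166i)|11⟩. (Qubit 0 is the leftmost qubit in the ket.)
0.2529|00⟩ + (0.02429 + 0.6599i)|01⟩ + (0.4435 - 0.1744i)|10⟩ + (-0.1792 - 0.4907i)|11⟩

C-Rx(4.073) leaves the control-|0⟩ kets |00⟩, |01⟩ unchanged and applies Rx(4.073) to qubit 1 on the control-|1⟩ pair (|10⟩, |11⟩).
Rx(4.073) = [[cos(θ/2), −i·sin(θ/2)], [−i·sin(θ/2), cos(θ/2)]]; θ = 4.073, cos(θ/2) ≈ -0.449052, sin(θ/2) ≈ 0.893506.
With a = amp(|10⟩) = (0.2393 - 0.08177i) and b = amp(|11⟩) = (0.2363 + 0.6166i):
new amp(|10⟩) = (-0.449052)·a + (-0.893506i)·b = (0.4435 - 0.1744i)
new amp(|11⟩) = (-0.893506i)·a + (-0.449052)·b = (-0.1792 - 0.4907i)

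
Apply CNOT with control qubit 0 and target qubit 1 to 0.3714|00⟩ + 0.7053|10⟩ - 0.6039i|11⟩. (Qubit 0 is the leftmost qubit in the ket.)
0.3714|00⟩ - 0.6039i|10⟩ + 0.7053|11⟩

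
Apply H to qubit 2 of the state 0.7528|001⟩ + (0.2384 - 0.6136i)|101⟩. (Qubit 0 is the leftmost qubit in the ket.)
0.5323|000⟩ - 0.5323|001⟩ + (0.1686 - 0.4339i)|100⟩ + (-0.1686 + 0.4339i)|101⟩

H on qubit 2 mixes each pair of kets that differ only in qubit 2: amplitudes (a, b) of (|…0…⟩, |…1…⟩) become ((a + b)/√2, (a − b)/√2). Kets absent from the input have amplitude 0.
(|000⟩, |001⟩): (a, b) = (0, 0.7528) → (0.5323, -0.5323)
(|100⟩, |101⟩): (a, b) = (0, (0.2384 - 0.6136i)) → ((0.1686 - 0.4339i), (-0.1686 + 0.4339i))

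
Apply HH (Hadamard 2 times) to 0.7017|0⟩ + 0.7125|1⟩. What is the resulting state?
0.7017|0⟩ + 0.7125|1⟩

H² = I, so an even number of Hadamards cancels: H^2 = I and the state is unchanged.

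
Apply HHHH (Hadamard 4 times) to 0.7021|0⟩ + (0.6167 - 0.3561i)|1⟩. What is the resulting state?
0.7021|0⟩ + (0.6167 - 0.3561i)|1⟩

H² = I, so an even number of Hadamards cancels: H^4 = I and the state is unchanged.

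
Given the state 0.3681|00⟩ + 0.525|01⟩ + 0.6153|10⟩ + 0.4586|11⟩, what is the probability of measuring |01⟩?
0.2756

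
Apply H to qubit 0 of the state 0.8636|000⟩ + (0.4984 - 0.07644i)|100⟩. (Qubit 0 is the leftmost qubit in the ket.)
(0.9631 - 0.05405i)|000⟩ + (0.2582 + 0.05405i)|100⟩

H on qubit 0 mixes each pair of kets that differ only in qubit 0: amplitudes (a, b) of (|…0…⟩, |…1…⟩) become ((a + b)/√2, (a − b)/√2). Kets absent from the input have amplitude 0.
(|000⟩, |100⟩): (a, b) = (0.8636, (0.4984 - 0.07644i)) → ((0.9631 - 0.05405i), (0.2582 + 0.05405i))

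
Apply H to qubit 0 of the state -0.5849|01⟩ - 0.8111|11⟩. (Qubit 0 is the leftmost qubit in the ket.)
-0.9871|01⟩ + 0.1599|11⟩

H on qubit 0 mixes each pair of kets that differ only in qubit 0: amplitudes (a, b) of (|…0…⟩, |…1…⟩) become ((a + b)/√2, (a − b)/√2). Kets absent from the input have amplitude 0.
(|01⟩, |11⟩): (a, b) = (-0.5849, -0.8111) → (-0.9871, 0.1599)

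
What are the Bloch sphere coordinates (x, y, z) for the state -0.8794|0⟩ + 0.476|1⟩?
(-0.8372, 0, 0.5468)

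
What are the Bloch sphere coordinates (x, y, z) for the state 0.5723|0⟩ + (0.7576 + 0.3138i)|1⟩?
(0.8671, 0.3592, -0.3449)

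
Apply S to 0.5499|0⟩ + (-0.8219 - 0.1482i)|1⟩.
0.5499|0⟩ + (0.1482 - 0.8219i)|1⟩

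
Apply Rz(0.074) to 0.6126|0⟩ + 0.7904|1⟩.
(0.6122 - 0.02266i)|0⟩ + (0.7899 + 0.02924i)|1⟩

Rz(0.074) = [[e^(−iθ/2), 0], [0, e^(iθ/2)]] with e^(±iθ/2) = cos(θ/2) ± i·sin(θ/2); θ = 0.074, cos(θ/2) ≈ 0.999316, sin(θ/2) ≈ 0.0369916.
With a = amp(|0⟩) = 0.6126 and b = amp(|1⟩) = 0.7904:
new amp(|0⟩) = (0.999316 - 0.0369916i)·a = (0.6122 - 0.02266i)
new amp(|1⟩) = (0.999316 + 0.0369916i)·b = (0.7899 + 0.02924i)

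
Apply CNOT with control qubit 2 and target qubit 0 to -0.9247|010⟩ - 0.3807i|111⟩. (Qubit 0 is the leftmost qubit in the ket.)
-0.9247|010⟩ - 0.3807i|011⟩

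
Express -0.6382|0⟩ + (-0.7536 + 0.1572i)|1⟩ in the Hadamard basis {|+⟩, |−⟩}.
(-0.9842 + 0.1112i)|+⟩ + (0.0816 - 0.1112i)|−⟩

With |ψ⟩ = α|0⟩ + β|1⟩, the Hadamard-basis coefficients are ⟨+|ψ⟩ = (α + β)/√2 and ⟨−|ψ⟩ = (α − β)/√2.
Here α = -0.6382, β = (-0.7536 + 0.1572i): (α + β)/√2 = (-0.9842 + 0.1112i), (α − β)/√2 = (0.0816 - 0.1112i).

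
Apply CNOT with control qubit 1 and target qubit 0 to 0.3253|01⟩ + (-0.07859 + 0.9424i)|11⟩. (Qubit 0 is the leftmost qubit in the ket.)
(-0.07859 + 0.9424i)|01⟩ + 0.3253|11⟩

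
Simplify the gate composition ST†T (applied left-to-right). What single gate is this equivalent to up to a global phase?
S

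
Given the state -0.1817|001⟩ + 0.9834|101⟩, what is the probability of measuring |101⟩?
0.9671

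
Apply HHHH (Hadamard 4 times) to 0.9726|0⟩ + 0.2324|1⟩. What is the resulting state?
0.9726|0⟩ + 0.2324|1⟩

H² = I, so an even number of Hadamards cancels: H^4 = I and the state is unchanged.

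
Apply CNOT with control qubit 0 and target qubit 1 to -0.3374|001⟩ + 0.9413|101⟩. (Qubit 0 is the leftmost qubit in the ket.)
-0.3374|001⟩ + 0.9413|111⟩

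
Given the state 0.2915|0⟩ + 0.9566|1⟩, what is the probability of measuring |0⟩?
0.08497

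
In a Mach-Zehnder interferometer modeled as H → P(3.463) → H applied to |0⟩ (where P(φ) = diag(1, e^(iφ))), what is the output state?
(0.0256 - 0.158i)|0⟩ + (0.9744 + 0.158i)|1⟩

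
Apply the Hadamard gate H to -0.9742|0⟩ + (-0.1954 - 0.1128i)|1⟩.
(-0.827 - 0.07976i)|0⟩ + (-0.5507 + 0.07976i)|1⟩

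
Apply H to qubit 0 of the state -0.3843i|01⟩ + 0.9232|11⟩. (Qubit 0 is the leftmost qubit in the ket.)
(0.6528 - 0.2717i)|01⟩ + (-0.6528 - 0.2717i)|11⟩

H on qubit 0 mixes each pair of kets that differ only in qubit 0: amplitudes (a, b) of (|…0…⟩, |…1…⟩) become ((a + b)/√2, (a − b)/√2). Kets absent from the input have amplitude 0.
(|01⟩, |11⟩): (a, b) = (-0.3843i, 0.9232) → ((0.6528 - 0.2717i), (-0.6528 - 0.2717i))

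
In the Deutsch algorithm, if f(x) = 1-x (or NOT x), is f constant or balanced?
Balanced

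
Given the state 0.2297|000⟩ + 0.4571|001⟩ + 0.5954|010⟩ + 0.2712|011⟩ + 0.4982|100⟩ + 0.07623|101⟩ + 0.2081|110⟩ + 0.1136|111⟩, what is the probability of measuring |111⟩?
0.0129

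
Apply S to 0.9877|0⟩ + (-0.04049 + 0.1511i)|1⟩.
0.9877|0⟩ + (-0.1511 - 0.04049i)|1⟩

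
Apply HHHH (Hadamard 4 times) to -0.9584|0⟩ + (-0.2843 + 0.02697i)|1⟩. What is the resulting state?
-0.9584|0⟩ + (-0.2843 + 0.02697i)|1⟩

H² = I, so an even number of Hadamards cancels: H^4 = I and the state is unchanged.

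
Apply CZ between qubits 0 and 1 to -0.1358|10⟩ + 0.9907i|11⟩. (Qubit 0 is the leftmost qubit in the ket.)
-0.1358|10⟩ - 0.9907i|11⟩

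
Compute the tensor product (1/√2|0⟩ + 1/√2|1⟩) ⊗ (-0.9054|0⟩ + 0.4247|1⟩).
-0.6402|00⟩ + 0.3003|01⟩ - 0.6402|10⟩ + 0.3003|11⟩

amp(|b₁b₂…⟩) = product of the factor amplitudes for bits b₁, b₂, …; only kets whose every factor amplitude is nonzero survive.
|00⟩: (1/√2)(-0.9054) = -0.6402
|01⟩: (1/√2)(0.4247) = 0.3003
|10⟩: (1/√2)(-0.9054) = -0.6402
|11⟩: (1/√2)(0.4247) = 0.3003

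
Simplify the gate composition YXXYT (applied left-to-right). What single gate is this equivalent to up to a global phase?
T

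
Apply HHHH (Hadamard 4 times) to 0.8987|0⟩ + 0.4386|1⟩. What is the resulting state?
0.8987|0⟩ + 0.4386|1⟩

H² = I, so an even number of Hadamards cancels: H^4 = I and the state is unchanged.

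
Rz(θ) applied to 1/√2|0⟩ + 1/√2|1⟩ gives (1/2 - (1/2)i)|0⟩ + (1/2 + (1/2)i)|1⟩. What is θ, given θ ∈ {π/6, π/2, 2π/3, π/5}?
π/2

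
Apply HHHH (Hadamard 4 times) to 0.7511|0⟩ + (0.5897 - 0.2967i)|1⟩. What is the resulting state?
0.7511|0⟩ + (0.5897 - 0.2967i)|1⟩

H² = I, so an even number of Hadamards cancels: H^4 = I and the state is unchanged.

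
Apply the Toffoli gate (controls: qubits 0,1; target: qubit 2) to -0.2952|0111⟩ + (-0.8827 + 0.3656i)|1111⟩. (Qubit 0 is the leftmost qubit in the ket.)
-0.2952|0111⟩ + (-0.8827 + 0.3656i)|1101⟩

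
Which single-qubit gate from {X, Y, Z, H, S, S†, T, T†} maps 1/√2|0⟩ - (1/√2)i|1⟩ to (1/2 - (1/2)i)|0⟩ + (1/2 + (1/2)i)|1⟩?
H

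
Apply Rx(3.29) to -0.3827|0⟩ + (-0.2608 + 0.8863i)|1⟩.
(0.9122 + 0.2601i)|0⟩ + (0.01933 + 0.3159i)|1⟩

Rx(3.29) = [[cos(θ/2), −i·sin(θ/2)], [−i·sin(θ/2), cos(θ/2)]]; θ = 3.29, cos(θ/2) ≈ -0.0741356, sin(θ/2) ≈ 0.997248.
With a = amp(|0⟩) = -0.3827 and b = amp(|1⟩) = (-0.2608 + 0.8863i):
new amp(|0⟩) = (-0.0741356)·a + (-0.997248i)·b = (0.9122 + 0.2601i)
new amp(|1⟩) = (-0.997248i)·a + (-0.0741356)·b = (0.01933 + 0.3159i)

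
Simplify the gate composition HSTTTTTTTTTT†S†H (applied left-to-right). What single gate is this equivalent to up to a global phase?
I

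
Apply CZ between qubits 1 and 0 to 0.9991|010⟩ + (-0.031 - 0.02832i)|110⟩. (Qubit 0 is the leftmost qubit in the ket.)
0.9991|010⟩ + (0.031 + 0.02832i)|110⟩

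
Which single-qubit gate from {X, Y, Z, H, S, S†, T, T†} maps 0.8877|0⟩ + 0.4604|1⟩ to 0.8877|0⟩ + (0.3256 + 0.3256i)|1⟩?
T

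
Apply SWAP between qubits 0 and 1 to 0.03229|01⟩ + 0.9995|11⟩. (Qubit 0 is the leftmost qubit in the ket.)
0.03229|10⟩ + 0.9995|11⟩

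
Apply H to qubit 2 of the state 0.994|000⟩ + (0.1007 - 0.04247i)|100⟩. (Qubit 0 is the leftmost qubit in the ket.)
0.7029|000⟩ + 0.7029|001⟩ + (0.07121 - 0.03003i)|100⟩ + (0.07121 - 0.03003i)|101⟩

H on qubit 2 mixes each pair of kets that differ only in qubit 2: amplitudes (a, b) of (|…0…⟩, |…1…⟩) become ((a + b)/√2, (a − b)/√2). Kets absent from the input have amplitude 0.
(|000⟩, |001⟩): (a, b) = (0.994, 0) → (0.7029, 0.7029)
(|100⟩, |101⟩): (a, b) = ((0.1007 - 0.04247i), 0) → ((0.07121 - 0.03003i), (0.07121 - 0.03003i))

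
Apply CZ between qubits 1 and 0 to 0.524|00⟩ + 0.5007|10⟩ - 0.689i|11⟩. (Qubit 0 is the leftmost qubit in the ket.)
0.524|00⟩ + 0.5007|10⟩ + 0.689i|11⟩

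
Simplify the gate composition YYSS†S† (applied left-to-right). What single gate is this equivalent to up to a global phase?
S†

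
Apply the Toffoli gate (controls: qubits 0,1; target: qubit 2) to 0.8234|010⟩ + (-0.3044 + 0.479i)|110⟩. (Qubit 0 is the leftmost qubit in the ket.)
0.8234|010⟩ + (-0.3044 + 0.479i)|111⟩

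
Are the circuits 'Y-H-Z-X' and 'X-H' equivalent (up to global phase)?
No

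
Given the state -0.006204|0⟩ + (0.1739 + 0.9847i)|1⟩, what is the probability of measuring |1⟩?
0.9999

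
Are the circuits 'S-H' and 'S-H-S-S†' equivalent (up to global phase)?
Yes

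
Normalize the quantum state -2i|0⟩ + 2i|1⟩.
-(1/√2)i|0⟩ + (1/√2)i|1⟩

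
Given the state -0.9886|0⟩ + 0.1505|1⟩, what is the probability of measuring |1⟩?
0.02265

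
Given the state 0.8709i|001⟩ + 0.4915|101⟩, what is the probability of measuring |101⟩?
0.2416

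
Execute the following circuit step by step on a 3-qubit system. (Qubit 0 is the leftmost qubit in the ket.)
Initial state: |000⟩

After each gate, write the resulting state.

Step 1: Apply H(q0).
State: 1/√2|000⟩ + 1/√2|100⟩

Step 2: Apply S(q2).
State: 1/√2|000⟩ + 1/√2|100⟩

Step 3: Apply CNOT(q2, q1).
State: 1/√2|000⟩ + 1/√2|100⟩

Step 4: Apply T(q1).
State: 1/√2|000⟩ + 1/√2|100⟩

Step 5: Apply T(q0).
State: 1/√2|000⟩ + (1/2 + (1/2)i)|100⟩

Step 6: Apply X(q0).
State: (1/2 + (1/2)i)|000⟩ + 1/√2|100⟩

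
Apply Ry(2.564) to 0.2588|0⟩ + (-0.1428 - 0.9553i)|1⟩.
(0.2106 + 0.9157i)|0⟩ + (0.2074 - 0.2721i)|1⟩

Ry(2.564) = [[cos(θ/2), −sin(θ/2)], [sin(θ/2), cos(θ/2)]]; θ = 2.564, cos(θ/2) ≈ 0.284799, sin(θ/2) ≈ 0.958587.
With a = amp(|0⟩) = 0.2588 and b = amp(|1⟩) = (-0.1428 - 0.9553i):
new amp(|0⟩) = (0.284799)·a + (-0.958587)·b = (0.2106 + 0.9157i)
new amp(|1⟩) = (0.958587)·a + (0.284799)·b = (0.2074 - 0.2721i)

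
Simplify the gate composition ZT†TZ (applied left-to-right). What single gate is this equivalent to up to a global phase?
I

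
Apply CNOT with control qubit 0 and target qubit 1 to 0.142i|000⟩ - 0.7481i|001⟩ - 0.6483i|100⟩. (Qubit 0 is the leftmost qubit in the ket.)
0.142i|000⟩ - 0.7481i|001⟩ - 0.6483i|110⟩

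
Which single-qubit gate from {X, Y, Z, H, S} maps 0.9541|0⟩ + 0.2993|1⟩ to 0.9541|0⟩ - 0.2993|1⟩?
Z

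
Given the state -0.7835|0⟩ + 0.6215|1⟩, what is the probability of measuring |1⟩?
0.3863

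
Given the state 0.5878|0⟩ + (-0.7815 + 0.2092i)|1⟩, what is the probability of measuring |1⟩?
0.6545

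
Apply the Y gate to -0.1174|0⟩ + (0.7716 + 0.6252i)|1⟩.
(0.6252 - 0.7716i)|0⟩ - 0.1174i|1⟩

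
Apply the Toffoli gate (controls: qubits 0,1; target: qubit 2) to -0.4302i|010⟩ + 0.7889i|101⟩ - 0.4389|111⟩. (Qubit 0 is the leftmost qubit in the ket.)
-0.4302i|010⟩ + 0.7889i|101⟩ - 0.4389|110⟩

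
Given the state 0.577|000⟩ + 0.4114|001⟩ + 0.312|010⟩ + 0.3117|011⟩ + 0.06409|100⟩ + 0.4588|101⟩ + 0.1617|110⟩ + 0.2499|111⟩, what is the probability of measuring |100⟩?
0.004108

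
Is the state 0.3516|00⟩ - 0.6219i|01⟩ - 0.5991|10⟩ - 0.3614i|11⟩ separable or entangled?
Entangled

Writing the state as a|00⟩ + b|01⟩ + c|10⟩ + d|11⟩, it is a product state iff ad − bc = 0.
Here (a, b, c, d) = (0.3516, -0.6219i, -0.5991, -0.3614i): ad − bc = (0.3516)(-0.3614i) − (-0.6219i)(-0.5991) = -0.4996i ≠ 0, so the state is entangled.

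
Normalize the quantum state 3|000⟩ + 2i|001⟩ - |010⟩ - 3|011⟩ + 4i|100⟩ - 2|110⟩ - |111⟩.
0.4523|000⟩ + 0.3015i|001⟩ - 0.1508|010⟩ - 0.4523|011⟩ + 0.603i|100⟩ - 0.3015|110⟩ - 0.1508|111⟩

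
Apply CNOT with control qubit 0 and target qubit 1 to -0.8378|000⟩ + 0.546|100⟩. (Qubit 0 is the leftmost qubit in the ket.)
-0.8378|000⟩ + 0.546|110⟩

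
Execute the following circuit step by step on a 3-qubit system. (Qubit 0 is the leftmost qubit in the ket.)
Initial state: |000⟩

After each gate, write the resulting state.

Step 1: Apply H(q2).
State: 1/√2|000⟩ + 1/√2|001⟩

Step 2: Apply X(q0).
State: 1/√2|100⟩ + 1/√2|101⟩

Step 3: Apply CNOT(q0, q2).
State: 1/√2|100⟩ + 1/√2|101⟩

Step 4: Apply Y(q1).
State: (1/√2)i|110⟩ + (1/√2)i|111⟩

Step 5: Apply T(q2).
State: (1/√2)i|110⟩ + (-1/2 + (1/2)i)|111⟩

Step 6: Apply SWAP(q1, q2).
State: (1/√2)i|101⟩ + (-1/2 + (1/2)i)|111⟩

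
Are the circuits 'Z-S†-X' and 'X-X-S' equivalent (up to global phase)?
No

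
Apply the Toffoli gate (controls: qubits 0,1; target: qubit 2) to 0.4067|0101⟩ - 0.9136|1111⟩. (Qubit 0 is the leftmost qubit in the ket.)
0.4067|0101⟩ - 0.9136|1101⟩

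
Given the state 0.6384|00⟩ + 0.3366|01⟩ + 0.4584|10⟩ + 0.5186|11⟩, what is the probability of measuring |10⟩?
0.2101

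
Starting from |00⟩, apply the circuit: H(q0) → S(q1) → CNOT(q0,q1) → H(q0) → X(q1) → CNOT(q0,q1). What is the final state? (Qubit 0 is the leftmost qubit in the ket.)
1/2|00⟩ + 1/2|01⟩ + 1/2|10⟩ - 1/2|11⟩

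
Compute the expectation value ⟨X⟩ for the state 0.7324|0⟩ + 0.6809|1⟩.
0.9974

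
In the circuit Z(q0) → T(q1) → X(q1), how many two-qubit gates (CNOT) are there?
0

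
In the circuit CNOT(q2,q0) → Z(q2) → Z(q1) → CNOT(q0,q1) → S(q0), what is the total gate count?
5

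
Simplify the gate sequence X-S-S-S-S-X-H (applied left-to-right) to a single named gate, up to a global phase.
H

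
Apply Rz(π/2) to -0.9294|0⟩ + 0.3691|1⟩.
(-0.6572 + 0.6572i)|0⟩ + (0.261 + 0.261i)|1⟩

Rz(π/2) = [[e^(−iθ/2), 0], [0, e^(iθ/2)]] with e^(±iθ/2) = cos(θ/2) ± i·sin(θ/2); θ = π/2, cos(θ/2) ≈ 0.707107, sin(θ/2) ≈ 0.707107.
With a = amp(|0⟩) = -0.9294 and b = amp(|1⟩) = 0.3691:
new amp(|0⟩) = (0.707107 - 0.707107i)·a = (-0.6572 + 0.6572i)
new amp(|1⟩) = (0.707107 + 0.707107i)·b = (0.261 + 0.261i)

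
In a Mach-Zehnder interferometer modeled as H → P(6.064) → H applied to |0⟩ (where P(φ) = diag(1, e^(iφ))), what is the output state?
(0.988 - 0.1087i)|0⟩ + (0.01196 + 0.1087i)|1⟩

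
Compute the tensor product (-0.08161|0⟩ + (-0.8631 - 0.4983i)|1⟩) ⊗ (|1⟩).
-0.08161|01⟩ + (-0.8631 - 0.4983i)|11⟩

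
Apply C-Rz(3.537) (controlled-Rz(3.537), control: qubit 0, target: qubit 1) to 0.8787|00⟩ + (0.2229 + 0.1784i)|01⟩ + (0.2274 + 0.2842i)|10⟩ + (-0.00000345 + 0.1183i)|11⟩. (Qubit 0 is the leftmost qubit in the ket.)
0.8787|00⟩ + (0.2229 + 0.1784i)|01⟩ + (0.234 - 0.2788i)|10⟩ + (-0.116 - 0.02324i)|11⟩

C-Rz(3.537) leaves the control-|0⟩ kets |00⟩, |01⟩ unchanged and applies Rz(3.537) to qubit 1 on the control-|1⟩ pair (|10⟩, |11⟩).
Rz(3.537) = [[e^(−iθ/2), 0], [0, e^(iθ/2)]] with e^(±iθ/2) = cos(θ/2) ± i·sin(θ/2); θ = 3.537, cos(θ/2) ≈ -0.196418, sin(θ/2) ≈ 0.98052.
With a = amp(|10⟩) = (0.2274 + 0.2842i) and b = amp(|11⟩) = (-0.00000345 + 0.1183i):
new amp(|10⟩) = (-0.196418 - 0.98052i)·a = (0.234 - 0.2788i)
new amp(|11⟩) = (-0.196418 + 0.98052i)·b = (-0.116 - 0.02324i)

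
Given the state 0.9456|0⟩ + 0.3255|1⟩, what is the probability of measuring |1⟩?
0.106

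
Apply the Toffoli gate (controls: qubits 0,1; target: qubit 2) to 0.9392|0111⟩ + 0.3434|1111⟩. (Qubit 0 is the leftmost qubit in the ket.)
0.9392|0111⟩ + 0.3434|1101⟩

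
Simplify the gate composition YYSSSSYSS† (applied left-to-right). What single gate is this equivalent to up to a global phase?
Y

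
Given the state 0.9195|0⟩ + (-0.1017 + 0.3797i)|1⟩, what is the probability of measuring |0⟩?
0.8455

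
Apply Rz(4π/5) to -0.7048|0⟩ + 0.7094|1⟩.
(-0.2178 + 0.6703i)|0⟩ + (0.2192 + 0.6747i)|1⟩

Rz(4π/5) = [[e^(−iθ/2), 0], [0, e^(iθ/2)]] with e^(±iθ/2) = cos(θ/2) ± i·sin(θ/2); θ = 4π/5, cos(θ/2) ≈ 0.309017, sin(θ/2) ≈ 0.951057.
With a = amp(|0⟩) = -0.7048 and b = amp(|1⟩) = 0.7094:
new amp(|0⟩) = (0.309017 - 0.951057i)·a = (-0.2178 + 0.6703i)
new amp(|1⟩) = (0.309017 + 0.951057i)·b = (0.2192 + 0.6747i)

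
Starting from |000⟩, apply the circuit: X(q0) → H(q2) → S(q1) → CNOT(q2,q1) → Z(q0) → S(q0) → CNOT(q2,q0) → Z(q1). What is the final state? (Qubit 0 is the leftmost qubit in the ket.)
(1/√2)i|011⟩ - (1/√2)i|100⟩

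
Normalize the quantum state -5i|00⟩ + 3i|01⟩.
-0.8575i|00⟩ + 0.5145i|01⟩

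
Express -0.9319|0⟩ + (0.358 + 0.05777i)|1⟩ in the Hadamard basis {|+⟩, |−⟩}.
(-0.4058 + 0.04085i)|+⟩ + (-0.9121 - 0.04085i)|−⟩

With |ψ⟩ = α|0⟩ + β|1⟩, the Hadamard-basis coefficients are ⟨+|ψ⟩ = (α + β)/√2 and ⟨−|ψ⟩ = (α − β)/√2.
Here α = -0.9319, β = (0.358 + 0.05777i): (α + β)/√2 = (-0.4058 + 0.04085i), (α − β)/√2 = (-0.9121 - 0.04085i).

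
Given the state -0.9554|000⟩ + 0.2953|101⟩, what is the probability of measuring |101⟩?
0.0872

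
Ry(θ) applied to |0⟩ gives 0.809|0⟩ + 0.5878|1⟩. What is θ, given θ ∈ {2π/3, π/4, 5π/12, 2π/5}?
2π/5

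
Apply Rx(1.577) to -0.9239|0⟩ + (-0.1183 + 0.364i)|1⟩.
(-0.3931 + 0.08391i)|0⟩ + (-0.08339 + 0.9119i)|1⟩

Rx(1.577) = [[cos(θ/2), −i·sin(θ/2)], [−i·sin(θ/2), cos(θ/2)]]; θ = 1.577, cos(θ/2) ≈ 0.70491, sin(θ/2) ≈ 0.709297.
With a = amp(|0⟩) = -0.9239 and b = amp(|1⟩) = (-0.1183 + 0.364i):
new amp(|0⟩) = (0.70491)·a + (-0.709297i)·b = (-0.3931 + 0.08391i)
new amp(|1⟩) = (-0.709297i)·a + (0.70491)·b = (-0.08339 + 0.9119i)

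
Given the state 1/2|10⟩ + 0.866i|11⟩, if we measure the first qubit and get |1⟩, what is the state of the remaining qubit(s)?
0.5|0⟩ + 0.866i|1⟩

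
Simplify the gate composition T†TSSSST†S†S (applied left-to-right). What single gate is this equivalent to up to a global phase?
T†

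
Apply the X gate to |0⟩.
|1⟩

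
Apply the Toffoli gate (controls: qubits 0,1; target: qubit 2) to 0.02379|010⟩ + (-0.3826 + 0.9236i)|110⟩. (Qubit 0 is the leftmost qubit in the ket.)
0.02379|010⟩ + (-0.3826 + 0.9236i)|111⟩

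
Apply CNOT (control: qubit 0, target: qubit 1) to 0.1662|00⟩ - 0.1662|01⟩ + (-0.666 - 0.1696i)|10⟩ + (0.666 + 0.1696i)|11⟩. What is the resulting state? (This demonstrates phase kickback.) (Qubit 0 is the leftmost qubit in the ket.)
0.1662|00⟩ - 0.1662|01⟩ + (0.666 + 0.1696i)|10⟩ + (-0.666 - 0.1696i)|11⟩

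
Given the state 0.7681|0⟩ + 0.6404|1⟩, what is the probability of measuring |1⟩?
0.4101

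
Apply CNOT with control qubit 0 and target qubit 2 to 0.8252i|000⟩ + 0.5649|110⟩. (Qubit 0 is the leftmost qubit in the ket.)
0.8252i|000⟩ + 0.5649|111⟩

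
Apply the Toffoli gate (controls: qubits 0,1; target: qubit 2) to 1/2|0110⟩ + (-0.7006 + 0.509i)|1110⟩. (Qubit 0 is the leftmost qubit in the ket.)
1/2|0110⟩ + (-0.7006 + 0.509i)|1100⟩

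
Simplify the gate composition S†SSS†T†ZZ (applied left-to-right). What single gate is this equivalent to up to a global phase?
T†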